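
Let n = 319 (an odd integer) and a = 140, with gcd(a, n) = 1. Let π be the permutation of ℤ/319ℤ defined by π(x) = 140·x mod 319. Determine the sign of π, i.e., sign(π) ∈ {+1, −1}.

-1

Start at x=315: 315 → 78 → 74 → 152 → 226 → 59 → 285 → … (one orbit).
Cycle type of π: 70×4 + 10 + 7×4 + 1; total 10 cycles.
n − c = 319 − 10 = 309; sign = (−1)^309 = -1.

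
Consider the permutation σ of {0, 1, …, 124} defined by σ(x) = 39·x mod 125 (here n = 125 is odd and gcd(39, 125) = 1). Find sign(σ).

Start at x=114: 114 → 71 → 19 → 116 → 24 → 61 → 4 → … (one orbit).
Decompose π into cycles: lengths [50, 50, 10, 10, 2, 2, 1] (7 cycles, including the fixed point 0).
125 − 7 = 118 transpositions; sign(π) = (−1)^118 = +1.
Zolotarev: (39|125) = +1, matching the cycle-count sign.

+1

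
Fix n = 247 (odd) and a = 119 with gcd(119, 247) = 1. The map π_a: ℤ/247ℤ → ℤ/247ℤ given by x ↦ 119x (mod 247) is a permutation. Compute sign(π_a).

Start at x=1: 1 → 119 → 82 → 125 → 55 → 123 → 64 → … (one orbit).
π_119 has 10 disjoint cycles with lengths [36, 36, 36, 36, 36, 36, 12, 9, 9, 1] on {0,…,246}.
With 10 cycles on 247 points, sign = (−1)^{247−10} = -1.

-1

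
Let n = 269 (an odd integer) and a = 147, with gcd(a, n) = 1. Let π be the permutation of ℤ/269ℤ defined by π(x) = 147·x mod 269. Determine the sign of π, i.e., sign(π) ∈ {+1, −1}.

Start at x=101: 101 → 52 → 112 → 55 → 15 → 53 → 259 → … (one orbit).
Decompose π into cycles: lengths [268, 1] (2 cycles, including the fixed point 0).
2 cycles on 269: each ℓ→(−1)^(ℓ−1), product (−1)^267 = -1.
Zolotarev: (147|269) = -1, matching the cycle-count sign.

-1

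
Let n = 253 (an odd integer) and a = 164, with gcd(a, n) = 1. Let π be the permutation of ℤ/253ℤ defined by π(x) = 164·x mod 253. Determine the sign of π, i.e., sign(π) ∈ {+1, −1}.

Start at x=232: 232 → 98 → 133 → 54 → 1 → 164 → 78 → … (one orbit).
18 cycles of lengths [22, 22, 22, 22, 22, 22, 22, 22, 22, 22, 11, 11, 2, 2, 2, 2, 2, 1].
Σ(ℓ_i−1) = 253−18 = 235; sign = (−1)^235 = -1.
(164|253)_J = -1 (Zolotarev's lemma cross-check).

-1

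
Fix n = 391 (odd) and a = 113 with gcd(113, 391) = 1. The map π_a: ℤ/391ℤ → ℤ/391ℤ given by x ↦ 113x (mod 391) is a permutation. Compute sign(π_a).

Trace 241: π^k(241) = [241, 254, 159, 372, 199, 200, 313] for k=0..6.
Cycle type of π: 176×2 + 22 + 16 + 1; total 5 cycles.
Σ(ℓ_i−1) = 391−5 = 386; sign = (−1)^386 = +1.
Via Zolotarev, sign(π_{113}) = (113|391) = +1.

+1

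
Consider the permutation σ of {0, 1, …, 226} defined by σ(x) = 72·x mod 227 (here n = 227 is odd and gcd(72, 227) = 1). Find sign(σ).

-1

Start at x=162: 162 → 87 → 135 → 186 → 226 → 155 → 37 → … (one orbit).
2 cycles of lengths [226, 1].
227 − 2 = 225 transpositions; sign(π) = (−1)^225 = -1.
(72|227)_J = -1 (Zolotarev's lemma cross-check).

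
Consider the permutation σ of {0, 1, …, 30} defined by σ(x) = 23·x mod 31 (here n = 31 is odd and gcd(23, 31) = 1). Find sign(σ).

Start at x=2: 2 → 15 → 4 → 30 → 8 → 29 → 16 → … (one orbit).
Cycle lengths of π_23 on ℤ/31ℤ: [10, 10, 10, 1]; 4 cycles in total.
n − c = 31 − 4 = 27; sign = (−1)^27 = -1.
(23|31)_J = -1 (Zolotarev's lemma cross-check).

-1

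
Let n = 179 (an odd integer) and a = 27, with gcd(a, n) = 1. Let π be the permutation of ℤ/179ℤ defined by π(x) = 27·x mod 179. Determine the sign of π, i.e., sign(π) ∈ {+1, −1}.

Trace 124: π^k(124) = [124, 126, 1, 27, 13, 172, 169] for k=0..6.
Decompose π into cycles: lengths [89, 89, 1] (3 cycles, including the fixed point 0).
179 − 3 = 176 transpositions; sign(π) = (−1)^176 = +1.
(27|179)_J = +1 (Zolotarev's lemma cross-check).

+1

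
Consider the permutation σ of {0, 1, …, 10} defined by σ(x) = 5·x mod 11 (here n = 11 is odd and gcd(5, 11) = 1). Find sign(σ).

Orbit of 3 under x↦5x: [3, 4, 9, 1, 5]… (length divides ord_11(5)).
The orbit structure of x ↦ 5x mod 11: 3 orbits of sizes [5, 5, 1].
sign(π) = (−1)^{n − #cycles} = (−1)^{11−3} = (−1)^8 = +1.

+1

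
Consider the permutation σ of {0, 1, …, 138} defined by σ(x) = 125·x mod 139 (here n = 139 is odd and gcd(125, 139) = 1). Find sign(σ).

+1

Start at x=6: 6 → 55 → 64 → 77 → 34 → 80 → 131 → … (one orbit).
Cycle lengths of π_125 on ℤ/139ℤ: [23, 23, 23, 23, 23, 23, 1]; 7 cycles in total.
n − c = 139 − 7 = 132; sign = (−1)^132 = +1.
Check: (125/139) = +1 by Zolotarev.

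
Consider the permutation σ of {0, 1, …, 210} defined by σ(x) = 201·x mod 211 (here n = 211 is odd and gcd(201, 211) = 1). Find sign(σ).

Trace 196: π^k(196) = [196, 150, 188, 19, 21, 1, 201] for k=0..6.
π_201 has 15 disjoint cycles with lengths [15, 15, 15, 15, 15, 15, 15, 15, 15, 15, 15, 15, 15, 15, 1] on {0,…,210}.
n − c = 211 − 15 = 196; sign = (−1)^196 = +1.

+1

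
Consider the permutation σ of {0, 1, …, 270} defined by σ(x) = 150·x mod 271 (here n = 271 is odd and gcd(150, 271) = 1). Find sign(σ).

-1

Trace 198: π^k(198) = [198, 161, 31, 43, 217, 30, 164] for k=0..6.
Cycle lengths of π_150 on ℤ/271ℤ: [270, 1]; 2 cycles in total.
n − c = 271 − 2 = 269; sign = (−1)^269 = -1.
Zolotarev: (150|271) = -1, matching the cycle-count sign.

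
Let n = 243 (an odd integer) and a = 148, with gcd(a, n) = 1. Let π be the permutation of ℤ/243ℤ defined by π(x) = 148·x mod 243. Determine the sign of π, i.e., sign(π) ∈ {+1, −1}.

+1

Trace 160: π^k(160) = [160, 109, 94, 61, 37, 130, 43] for k=0..6.
The orbit structure of x ↦ 148x mod 243: 11 orbits of sizes [81, 81, 27, 27, 9, 9, 3, 3, 1, 1, 1].
11 cycles on 243: each ℓ→(−1)^(ℓ−1), product (−1)^232 = +1.
Check: (148/243) = +1 by Zolotarev.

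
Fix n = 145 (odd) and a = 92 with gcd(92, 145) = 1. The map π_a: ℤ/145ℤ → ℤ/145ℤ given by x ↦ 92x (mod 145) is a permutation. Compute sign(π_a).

Start at x=111: 111 → 62 → 49 → 13 → 36 → 122 → 59 → … (one orbit).
Cycle lengths of π_92 on ℤ/145ℤ: [28, 28, 28, 28, 14, 14, 4, 1]; 8 cycles in total.
sign(π) = (−1)^{n − #cycles} = (−1)^{145−8} = (−1)^137 = -1.

-1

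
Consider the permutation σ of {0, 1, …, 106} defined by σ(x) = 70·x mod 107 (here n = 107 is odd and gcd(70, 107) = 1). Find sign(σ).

-1

Trace 34: π^k(34) = [34, 26, 1, 70, 85, 65, 56] for k=0..6.
Decompose π into cycles: lengths [106, 1] (2 cycles, including the fixed point 0).
107 − 2 = 105 transpositions; sign(π) = (−1)^105 = -1.
The Jacobi symbol (70|107) = -1 (Zolotarev) agrees.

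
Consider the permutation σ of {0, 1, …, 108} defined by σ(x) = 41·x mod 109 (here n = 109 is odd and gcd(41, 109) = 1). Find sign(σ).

-1

Start at x=8: 8 → 1 → 41 → 46 → 33 → 45 → 101 → … (one orbit).
π_41 has 10 disjoint cycles with lengths [12, 12, 12, 12, 12, 12, 12, 12, 12, 1] on {0,…,108}.
Σ(ℓ_i−1) = 109−10 = 99; sign = (−1)^99 = -1.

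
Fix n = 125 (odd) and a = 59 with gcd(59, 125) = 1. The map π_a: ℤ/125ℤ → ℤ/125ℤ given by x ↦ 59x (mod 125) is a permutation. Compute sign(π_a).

Trace 56: π^k(56) = [56, 54, 61, 99, 91, 119, 21] for k=0..6.
The orbit structure of x ↦ 59x mod 125: 7 orbits of sizes [50, 50, 10, 10, 2, 2, 1].
sign(π) = (−1)^{n − #cycles} = (−1)^{125−7} = (−1)^118 = +1.
Check: (59/125) = +1 by Zolotarev.

+1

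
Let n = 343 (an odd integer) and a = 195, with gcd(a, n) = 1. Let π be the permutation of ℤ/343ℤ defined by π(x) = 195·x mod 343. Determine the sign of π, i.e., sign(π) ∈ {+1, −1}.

Orbit of 295 under x↦195x: [295, 244, 246, 293, 197, 342, 148]… (length divides ord_343(195)).
46 cycles of lengths [14, 14, 14, 14, 14, 14, 14, 14, 14, 14, 14, 14, 14, 14, 14, 14, 14, 14, 14, 14, 14, 2, 2, 2, 2, 2, 2, 2, 2, 2, 2, 2, 2, 2, 2, 2, 2, 2, 2, 2, 2, 2, 2, 2, 2, 1].
sign(π) = (−1)^{n − #cycles} = (−1)^{343−46} = (−1)^297 = -1.

-1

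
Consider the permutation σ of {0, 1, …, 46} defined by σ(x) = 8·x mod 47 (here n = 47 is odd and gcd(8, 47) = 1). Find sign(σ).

+1

Start at x=9: 9 → 25 → 12 → 2 → 16 → 34 → 37 → … (one orbit).
3 cycles of lengths [23, 23, 1].
n − c = 47 − 3 = 44; sign = (−1)^44 = +1.
Via Zolotarev, sign(π_{8}) = (8|47) = +1.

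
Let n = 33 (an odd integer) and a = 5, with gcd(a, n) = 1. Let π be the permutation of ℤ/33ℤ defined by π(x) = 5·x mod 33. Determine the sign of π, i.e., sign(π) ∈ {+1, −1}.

Trace 1: π^k(1) = [1, 5, 25, 26, 31, 23, 16] for k=0..6.
Decompose π into cycles: lengths [10, 10, 5, 5, 2, 1] (6 cycles, including the fixed point 0).
n − c = 33 − 6 = 27; sign = (−1)^27 = -1.

-1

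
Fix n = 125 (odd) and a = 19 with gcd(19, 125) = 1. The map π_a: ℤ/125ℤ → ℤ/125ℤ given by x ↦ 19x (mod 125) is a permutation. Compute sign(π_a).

Orbit of 29 under x↦19x: [29, 51, 94, 36, 59, 121, 49]… (length divides ord_125(19)).
Cycle lengths of π_19 on ℤ/125ℤ: [50, 50, 10, 10, 2, 2, 1]; 7 cycles in total.
With 7 cycles on 125 points, sign = (−1)^{125−7} = +1.

+1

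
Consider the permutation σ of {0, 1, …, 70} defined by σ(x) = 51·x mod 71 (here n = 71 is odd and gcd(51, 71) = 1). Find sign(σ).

-1

Trace 41: π^k(41) = [41, 32, 70, 20, 26, 48, 34] for k=0..6.
Decompose π into cycles: lengths [14, 14, 14, 14, 14, 1] (6 cycles, including the fixed point 0).
6 cycles on 71: each ℓ→(−1)^(ℓ−1), product (−1)^65 = -1.
(51|71)_J = -1 (Zolotarev's lemma cross-check).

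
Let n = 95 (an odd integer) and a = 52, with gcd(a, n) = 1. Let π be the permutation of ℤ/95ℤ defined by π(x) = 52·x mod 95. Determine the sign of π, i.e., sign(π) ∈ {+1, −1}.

+1

Start at x=48: 48 → 26 → 22 → 4 → 18 → 81 → 32 → … (one orbit).
5 cycles of lengths [36, 36, 18, 4, 1].
Σ(ℓ_i−1) = 95−5 = 90; sign = (−1)^90 = +1.
Check: (52/95) = +1 by Zolotarev.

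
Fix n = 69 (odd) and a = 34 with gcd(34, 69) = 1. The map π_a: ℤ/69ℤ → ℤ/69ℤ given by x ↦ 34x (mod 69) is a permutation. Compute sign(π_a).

-1

Start at x=58: 58 → 40 → 49 → 10 → 64 → 37 → 16 → … (one orbit).
π_34 has 6 disjoint cycles with lengths [22, 22, 22, 1, 1, 1] on {0,…,68}.
With 6 cycles on 69 points, sign = (−1)^{69−6} = -1.
Zolotarev: (34|69) = -1, matching the cycle-count sign.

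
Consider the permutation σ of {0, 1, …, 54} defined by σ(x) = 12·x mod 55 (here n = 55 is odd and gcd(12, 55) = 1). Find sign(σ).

-1

Trace 23: π^k(23) = [23, 1, 12, 34] for k=0..3.
Decompose π into cycles: lengths [4, 4, 4, 4, 4, 4, 4, 4, 4, 4, 4, 1, 1, 1, 1, 1, 1, 1, 1, 1, 1, 1] (22 cycles, including the fixed point 0).
Σ(ℓ_i−1) = 55−22 = 33; sign = (−1)^33 = -1.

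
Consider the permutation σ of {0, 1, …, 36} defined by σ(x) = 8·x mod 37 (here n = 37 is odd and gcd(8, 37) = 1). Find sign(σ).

-1

Start at x=36: 36 → 29 → 10 → 6 → 11 → 14 → 1 → … (one orbit).
Cycle type of π: 12×3 + 1; total 4 cycles.
37 − 4 = 33 transpositions; sign(π) = (−1)^33 = -1.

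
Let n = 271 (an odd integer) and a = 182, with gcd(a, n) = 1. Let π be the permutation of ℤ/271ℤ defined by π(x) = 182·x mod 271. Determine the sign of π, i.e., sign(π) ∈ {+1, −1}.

-1

Trace 187: π^k(187) = [187, 159, 212, 102, 136, 91, 31] for k=0..6.
The orbit structure of x ↦ 182x mod 271: 2 orbits of sizes [270, 1].
Σ(ℓ_i−1) = 271−2 = 269; sign = (−1)^269 = -1.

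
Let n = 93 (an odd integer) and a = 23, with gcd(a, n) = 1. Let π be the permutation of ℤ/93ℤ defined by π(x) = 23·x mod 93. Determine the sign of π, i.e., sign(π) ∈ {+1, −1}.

Start at x=4: 4 → 92 → 70 → 29 → 16 → 89 → 1 → … (one orbit).
Cycle lengths of π_23 on ℤ/93ℤ: [10, 10, 10, 10, 10, 10, 10, 10, 10, 2, 1]; 11 cycles in total.
sign(π) = (−1)^{n − #cycles} = (−1)^{93−11} = (−1)^82 = +1.
Zolotarev: (23|93) = +1, matching the cycle-count sign.

+1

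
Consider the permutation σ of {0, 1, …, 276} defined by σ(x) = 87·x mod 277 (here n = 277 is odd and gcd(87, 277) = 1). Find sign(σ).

+1

Start at x=202: 202 → 123 → 175 → 267 → 238 → 208 → 91 → … (one orbit).
π_87 has 3 disjoint cycles with lengths [138, 138, 1] on {0,…,276}.
n − c = 277 − 3 = 274; sign = (−1)^274 = +1.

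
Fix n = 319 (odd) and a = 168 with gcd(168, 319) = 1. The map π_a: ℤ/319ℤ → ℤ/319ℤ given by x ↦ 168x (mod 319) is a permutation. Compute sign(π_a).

+1

Orbit of 49 under x↦168x: [49, 257, 111, 146, 284, 181, 103]… (length divides ord_319(168)).
15 cycles of lengths [35, 35, 35, 35, 35, 35, 35, 35, 7, 7, 7, 7, 5, 5, 1].
319 − 15 = 304 transpositions; sign(π) = (−1)^304 = +1.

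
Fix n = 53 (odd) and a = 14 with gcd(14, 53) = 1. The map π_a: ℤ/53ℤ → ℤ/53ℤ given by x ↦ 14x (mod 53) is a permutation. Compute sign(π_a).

Trace 8: π^k(8) = [8, 6, 31, 10, 34, 52, 39] for k=0..6.
Decompose π into cycles: lengths [52, 1] (2 cycles, including the fixed point 0).
2 cycles on 53: each ℓ→(−1)^(ℓ−1), product (−1)^51 = -1.
The Jacobi symbol (14|53) = -1 (Zolotarev) agrees.

-1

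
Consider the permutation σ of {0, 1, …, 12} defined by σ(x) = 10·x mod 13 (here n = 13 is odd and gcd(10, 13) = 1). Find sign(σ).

Trace 4: π^k(4) = [4, 1, 10, 9, 12, 3] for k=0..5.
Decompose π into cycles: lengths [6, 6, 1] (3 cycles, including the fixed point 0).
13 − 3 = 10 transpositions; sign(π) = (−1)^10 = +1.
Zolotarev: (10|13) = +1, matching the cycle-count sign.

+1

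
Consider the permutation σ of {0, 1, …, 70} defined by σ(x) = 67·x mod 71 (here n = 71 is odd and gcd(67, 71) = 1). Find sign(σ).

-1

Orbit of 48 under x↦67x: [48, 21, 58, 52, 5, 51, 9]… (length divides ord_71(67)).
2 cycles of lengths [70, 1].
Σ(ℓ_i−1) = 71−2 = 69; sign = (−1)^69 = -1.
Check: (67/71) = -1 by Zolotarev.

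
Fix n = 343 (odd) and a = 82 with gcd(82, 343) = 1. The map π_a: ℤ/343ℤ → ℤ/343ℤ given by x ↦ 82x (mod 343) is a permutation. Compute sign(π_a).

-1

Orbit of 285 under x↦82x: [285, 46, 342, 261, 136, 176, 26]… (length divides ord_343(82)).
4 cycles of lengths [294, 42, 6, 1].
sign(π) = (−1)^{n − #cycles} = (−1)^{343−4} = (−1)^339 = -1.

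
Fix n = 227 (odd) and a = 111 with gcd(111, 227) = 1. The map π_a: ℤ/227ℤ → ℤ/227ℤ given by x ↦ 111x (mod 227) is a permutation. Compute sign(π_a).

-1

Trace 42: π^k(42) = [42, 122, 149, 195, 80, 27, 46] for k=0..6.
Decompose π into cycles: lengths [226, 1] (2 cycles, including the fixed point 0).
227 − 2 = 225 transpositions; sign(π) = (−1)^225 = -1.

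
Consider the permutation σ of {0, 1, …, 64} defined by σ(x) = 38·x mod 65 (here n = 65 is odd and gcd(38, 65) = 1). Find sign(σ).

-1

Trace 14: π^k(14) = [14, 12, 1, 38] for k=0..3.
Cycle lengths of π_38 on ℤ/65ℤ: [4, 4, 4, 4, 4, 4, 4, 4, 4, 4, 4, 4, 4, 2, 2, 2, 2, 2, 2, 1]; 20 cycles in total.
Σ(ℓ_i−1) = 65−20 = 45; sign = (−1)^45 = -1.
Via Zolotarev, sign(π_{38}) = (38|65) = -1.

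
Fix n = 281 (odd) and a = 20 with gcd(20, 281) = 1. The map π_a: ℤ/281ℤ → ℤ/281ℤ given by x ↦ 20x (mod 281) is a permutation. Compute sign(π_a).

+1

Start at x=162: 162 → 149 → 170 → 28 → 279 → 241 → 43 → … (one orbit).
The orbit structure of x ↦ 20x mod 281: 3 orbits of sizes [140, 140, 1].
With 3 cycles on 281 points, sign = (−1)^{281−3} = +1.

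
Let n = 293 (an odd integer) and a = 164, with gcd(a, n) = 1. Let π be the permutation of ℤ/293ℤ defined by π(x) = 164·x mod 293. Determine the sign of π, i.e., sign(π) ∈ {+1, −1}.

Trace 208: π^k(208) = [208, 124, 119, 178, 185, 161, 34] for k=0..6.
2 cycles of lengths [292, 1].
Σ(ℓ_i−1) = 293−2 = 291; sign = (−1)^291 = -1.

-1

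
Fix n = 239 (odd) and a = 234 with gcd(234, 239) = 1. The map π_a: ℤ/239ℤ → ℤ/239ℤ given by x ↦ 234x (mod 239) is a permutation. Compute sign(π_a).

Start at x=223: 223 → 80 → 78 → 88 → 38 → 49 → 233 → … (one orbit).
2 cycles of lengths [238, 1].
sign(π) = (−1)^{n − #cycles} = (−1)^{239−2} = (−1)^237 = -1.
The Jacobi symbol (234|239) = -1 (Zolotarev) agrees.

-1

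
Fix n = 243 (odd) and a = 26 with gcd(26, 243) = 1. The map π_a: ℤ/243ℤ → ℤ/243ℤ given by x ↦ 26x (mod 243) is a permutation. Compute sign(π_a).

-1

Trace 80: π^k(80) = [80, 136, 134, 82, 188, 28, 242] for k=0..6.
Cycle lengths of π_26 on ℤ/243ℤ: [18, 18, 18, 18, 18, 18, 18, 18, 18, 6, 6, 6, 6, 6, 6, 6, 6, 6, 2, 2, 2, 2, 2, 2, 2, 2, 2, 2, 2, 2, 2, 1]; 32 cycles in total.
32 cycles on 243: each ℓ→(−1)^(ℓ−1), product (−1)^211 = -1.
Check: (26/243) = -1 by Zolotarev.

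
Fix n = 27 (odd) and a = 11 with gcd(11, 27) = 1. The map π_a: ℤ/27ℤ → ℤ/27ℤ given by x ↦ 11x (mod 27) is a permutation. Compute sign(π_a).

Orbit of 1 under x↦11x: [1, 11, 13, 8, 7, 23, 10]… (length divides ord_27(11)).
Decompose π into cycles: lengths [18, 6, 2, 1] (4 cycles, including the fixed point 0).
With 4 cycles on 27 points, sign = (−1)^{27−4} = -1.
(11|27)_J = -1 (Zolotarev's lemma cross-check).

-1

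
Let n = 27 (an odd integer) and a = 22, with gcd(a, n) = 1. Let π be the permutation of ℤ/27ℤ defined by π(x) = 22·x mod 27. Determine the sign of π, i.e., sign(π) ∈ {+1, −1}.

Trace 4: π^k(4) = [4, 7, 19, 13, 16, 1, 22] for k=0..6.
The orbit structure of x ↦ 22x mod 27: 7 orbits of sizes [9, 9, 3, 3, 1, 1, 1].
sign(π) = (−1)^{n − #cycles} = (−1)^{27−7} = (−1)^20 = +1.

+1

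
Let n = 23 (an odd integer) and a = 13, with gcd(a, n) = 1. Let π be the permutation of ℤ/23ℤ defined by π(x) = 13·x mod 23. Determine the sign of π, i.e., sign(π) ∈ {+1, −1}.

+1

Start at x=12: 12 → 18 → 4 → 6 → 9 → 2 → 3 → … (one orbit).
The orbit structure of x ↦ 13x mod 23: 3 orbits of sizes [11, 11, 1].
23 − 3 = 20 transpositions; sign(π) = (−1)^20 = +1.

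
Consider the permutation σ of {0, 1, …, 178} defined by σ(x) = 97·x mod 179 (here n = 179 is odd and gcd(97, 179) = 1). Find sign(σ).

Orbit of 140 under x↦97x: [140, 155, 178, 82, 78, 48, 2]… (length divides ord_179(97)).
Cycle type of π: 178 + 1; total 2 cycles.
sign(π) = (−1)^{n − #cycles} = (−1)^{179−2} = (−1)^177 = -1.
(97|179)_J = -1 (Zolotarev's lemma cross-check).

-1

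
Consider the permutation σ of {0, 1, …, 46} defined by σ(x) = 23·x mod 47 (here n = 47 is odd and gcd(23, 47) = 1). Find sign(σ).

Trace 8: π^k(8) = [8, 43, 2, 46, 24, 35, 6] for k=0..6.
The orbit structure of x ↦ 23x mod 47: 2 orbits of sizes [46, 1].
Σ(ℓ_i−1) = 47−2 = 45; sign = (−1)^45 = -1.
The Jacobi symbol (23|47) = -1 (Zolotarev) agrees.

-1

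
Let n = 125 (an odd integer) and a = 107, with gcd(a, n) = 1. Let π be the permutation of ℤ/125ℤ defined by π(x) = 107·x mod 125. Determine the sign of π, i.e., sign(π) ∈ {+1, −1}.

-1

Orbit of 51 under x↦107x: [51, 82, 24, 68, 26, 32, 49]… (length divides ord_125(107)).
The orbit structure of x ↦ 107x mod 125: 12 orbits of sizes [20, 20, 20, 20, 20, 4, 4, 4, 4, 4, 4, 1].
125 − 12 = 113 transpositions; sign(π) = (−1)^113 = -1.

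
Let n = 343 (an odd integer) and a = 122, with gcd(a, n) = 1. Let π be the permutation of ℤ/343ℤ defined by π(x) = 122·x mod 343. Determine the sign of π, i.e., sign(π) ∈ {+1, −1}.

-1

Orbit of 183 under x↦122x: [183, 31, 9, 69, 186, 54, 71]… (length divides ord_343(122)).
4 cycles of lengths [294, 42, 6, 1].
343 − 4 = 339 transpositions; sign(π) = (−1)^339 = -1.
Via Zolotarev, sign(π_{122}) = (122|343) = -1.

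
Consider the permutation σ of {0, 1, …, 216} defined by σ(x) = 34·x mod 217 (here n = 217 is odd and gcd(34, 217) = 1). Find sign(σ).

+1

Orbit of 181 under x↦34x: [181, 78, 48, 113, 153, 211, 13]… (length divides ord_217(34)).
π_34 has 11 disjoint cycles with lengths [30, 30, 30, 30, 30, 30, 30, 2, 2, 2, 1] on {0,…,216}.
n − c = 217 − 11 = 206; sign = (−1)^206 = +1.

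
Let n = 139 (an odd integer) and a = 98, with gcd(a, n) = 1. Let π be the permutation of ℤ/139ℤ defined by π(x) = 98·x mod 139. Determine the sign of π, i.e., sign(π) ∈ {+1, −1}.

Start at x=132: 132 → 9 → 48 → 117 → 68 → 131 → 50 → … (one orbit).
The orbit structure of x ↦ 98x mod 139: 2 orbits of sizes [138, 1].
n − c = 139 − 2 = 137; sign = (−1)^137 = -1.
(98|139)_J = -1 (Zolotarev's lemma cross-check).

-1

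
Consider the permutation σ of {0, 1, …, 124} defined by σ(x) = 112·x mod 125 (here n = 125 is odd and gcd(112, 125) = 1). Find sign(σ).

Start at x=92: 92 → 54 → 48 → 1 → 112 → 44 → 53 → … (one orbit).
Decompose π into cycles: lengths [100, 20, 4, 1] (4 cycles, including the fixed point 0).
Σ(ℓ_i−1) = 125−4 = 121; sign = (−1)^121 = -1.
The Jacobi symbol (112|125) = -1 (Zolotarev) agrees.

-1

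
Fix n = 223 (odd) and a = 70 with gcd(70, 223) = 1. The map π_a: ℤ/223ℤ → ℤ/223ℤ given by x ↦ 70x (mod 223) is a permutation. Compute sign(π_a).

Orbit of 150 under x↦70x: [150, 19, 215, 109, 48, 15, 158]… (length divides ord_223(70)).
Cycle lengths of π_70 on ℤ/223ℤ: [222, 1]; 2 cycles in total.
With 2 cycles on 223 points, sign = (−1)^{223−2} = -1.
Via Zolotarev, sign(π_{70}) = (70|223) = -1.

-1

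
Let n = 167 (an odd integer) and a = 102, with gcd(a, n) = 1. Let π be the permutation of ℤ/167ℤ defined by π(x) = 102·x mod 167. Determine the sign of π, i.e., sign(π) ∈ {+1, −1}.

-1

Start at x=112: 112 → 68 → 89 → 60 → 108 → 161 → 56 → … (one orbit).
2 cycles of lengths [166, 1].
Σ(ℓ_i−1) = 167−2 = 165; sign = (−1)^165 = -1.
Zolotarev: (102|167) = -1, matching the cycle-count sign.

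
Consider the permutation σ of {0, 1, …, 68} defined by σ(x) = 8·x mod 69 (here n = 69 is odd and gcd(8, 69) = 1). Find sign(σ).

-1

Trace 58: π^k(58) = [58, 50, 55, 26, 1, 8, 64] for k=0..6.
π_8 has 6 disjoint cycles with lengths [22, 22, 11, 11, 2, 1] on {0,…,68}.
69 − 6 = 63 transpositions; sign(π) = (−1)^63 = -1.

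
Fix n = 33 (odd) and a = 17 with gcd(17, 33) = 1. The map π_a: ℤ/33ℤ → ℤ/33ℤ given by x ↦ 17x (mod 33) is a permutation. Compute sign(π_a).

+1

Orbit of 29 under x↦17x: [29, 31, 32, 16, 8, 4, 2]… (length divides ord_33(17)).
The orbit structure of x ↦ 17x mod 33: 5 orbits of sizes [10, 10, 10, 2, 1].
With 5 cycles on 33 points, sign = (−1)^{33−5} = +1.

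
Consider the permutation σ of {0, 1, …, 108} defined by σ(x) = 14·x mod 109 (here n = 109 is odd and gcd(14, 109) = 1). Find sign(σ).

Trace 62: π^k(62) = [62, 105, 53, 88, 33, 26, 37] for k=0..6.
The orbit structure of x ↦ 14x mod 109: 2 orbits of sizes [108, 1].
Σ(ℓ_i−1) = 109−2 = 107; sign = (−1)^107 = -1.
Via Zolotarev, sign(π_{14}) = (14|109) = -1.

-1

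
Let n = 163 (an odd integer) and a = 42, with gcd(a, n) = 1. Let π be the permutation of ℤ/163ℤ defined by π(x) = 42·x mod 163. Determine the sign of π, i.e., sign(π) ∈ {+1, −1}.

-1

Start at x=139: 139 → 133 → 44 → 55 → 28 → 35 → 3 → … (one orbit).
π_42 has 2 disjoint cycles with lengths [162, 1] on {0,…,162}.
163 − 2 = 161 transpositions; sign(π) = (−1)^161 = -1.
Zolotarev: (42|163) = -1, matching the cycle-count sign.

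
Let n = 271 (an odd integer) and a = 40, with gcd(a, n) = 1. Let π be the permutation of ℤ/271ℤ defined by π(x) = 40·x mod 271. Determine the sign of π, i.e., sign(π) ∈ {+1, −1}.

+1

Trace 134: π^k(134) = [134, 211, 39, 205, 70, 90, 77] for k=0..6.
The orbit structure of x ↦ 40x mod 271: 3 orbits of sizes [135, 135, 1].
3 cycles on 271: each ℓ→(−1)^(ℓ−1), product (−1)^268 = +1.
The Jacobi symbol (40|271) = +1 (Zolotarev) agrees.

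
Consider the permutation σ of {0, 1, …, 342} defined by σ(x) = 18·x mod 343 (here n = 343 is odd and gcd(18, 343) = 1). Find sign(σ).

+1

Start at x=324: 324 → 1 → 18 → 324 (one orbit).
Decompose π into cycles: lengths [3, 3, 3, 3, 3, 3, 3, 3, 3, 3, 3, 3, 3, 3, 3, 3, 3, 3, 3, 3, 3, 3, 3, 3, 3, 3, 3, 3, 3, 3, 3, 3, 3, 3, 3, 3, 3, 3, 3, 3, 3, 3, 3, 3, 3, 3, 3, 3, 3, 3, 3, 3, 3, 3, 3, 3, 3, 3, 3, 3, 3, 3, 3, 3, 3, 3, 3, 3, 3, 3, 3, 3, 3, 3, 3, 3, 3, 3, 3, 3, 3, 3, 3, 3, 3, 3, 3, 3, 3, 3, 3, 3, 3, 3, 3, 3, 3, 3, 3, 3, 3, 3, 3, 3, 3, 3, 3, 3, 3, 3, 3, 3, 3, 3, 1] (115 cycles, including the fixed point 0).
With 115 cycles on 343 points, sign = (−1)^{343−115} = +1.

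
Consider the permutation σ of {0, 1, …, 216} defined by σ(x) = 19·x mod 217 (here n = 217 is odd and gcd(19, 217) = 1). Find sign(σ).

Trace 149: π^k(149) = [149, 10, 190, 138, 18, 125, 205] for k=0..6.
π_19 has 10 disjoint cycles with lengths [30, 30, 30, 30, 30, 30, 15, 15, 6, 1] on {0,…,216}.
With 10 cycles on 217 points, sign = (−1)^{217−10} = -1.
(19|217)_J = -1 (Zolotarev's lemma cross-check).

-1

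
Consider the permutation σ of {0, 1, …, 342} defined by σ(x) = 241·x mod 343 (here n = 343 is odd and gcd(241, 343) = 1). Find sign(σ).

-1

Orbit of 306 under x↦241x: [306, 1, 241, 114, 34, 305, 103]… (length divides ord_343(241)).
Cycle type of π: 294 + 42 + 6 + 1; total 4 cycles.
sign(π) = (−1)^{n − #cycles} = (−1)^{343−4} = (−1)^339 = -1.
Check: (241/343) = -1 by Zolotarev.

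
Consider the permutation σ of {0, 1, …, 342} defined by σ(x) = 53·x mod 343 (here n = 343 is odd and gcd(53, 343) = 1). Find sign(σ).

+1

Orbit of 277 under x↦53x: [277, 275, 169, 39, 9, 134, 242]… (length divides ord_343(53)).
Cycle lengths of π_53 on ℤ/343ℤ: [147, 147, 21, 21, 3, 3, 1]; 7 cycles in total.
343 − 7 = 336 transpositions; sign(π) = (−1)^336 = +1.
(53|343)_J = +1 (Zolotarev's lemma cross-check).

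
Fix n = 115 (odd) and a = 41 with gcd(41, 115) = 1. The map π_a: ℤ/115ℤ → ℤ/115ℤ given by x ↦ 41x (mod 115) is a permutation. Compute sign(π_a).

Trace 71: π^k(71) = [71, 36, 96, 26, 31, 6, 16] for k=0..6.
The orbit structure of x ↦ 41x mod 115: 15 orbits of sizes [11, 11, 11, 11, 11, 11, 11, 11, 11, 11, 1, 1, 1, 1, 1].
n − c = 115 − 15 = 100; sign = (−1)^100 = +1.

+1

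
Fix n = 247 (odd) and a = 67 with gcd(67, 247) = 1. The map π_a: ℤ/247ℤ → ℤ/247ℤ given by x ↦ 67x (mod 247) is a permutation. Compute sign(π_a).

+1

Orbit of 237 under x↦67x: [237, 71, 64, 89, 35, 122, 23]… (length divides ord_247(67)).
9 cycles of lengths [36, 36, 36, 36, 36, 36, 18, 12, 1].
n − c = 247 − 9 = 238; sign = (−1)^238 = +1.
Check: (67/247) = +1 by Zolotarev.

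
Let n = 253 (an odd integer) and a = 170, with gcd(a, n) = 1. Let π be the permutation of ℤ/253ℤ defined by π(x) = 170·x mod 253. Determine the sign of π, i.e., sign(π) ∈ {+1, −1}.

+1

Start at x=202: 202 → 185 → 78 → 104 → 223 → 213 → 31 → … (one orbit).
Cycle type of π: 55×4 + 11×2 + 5×2 + 1; total 9 cycles.
253 − 9 = 244 transpositions; sign(π) = (−1)^244 = +1.
The Jacobi symbol (170|253) = +1 (Zolotarev) agrees.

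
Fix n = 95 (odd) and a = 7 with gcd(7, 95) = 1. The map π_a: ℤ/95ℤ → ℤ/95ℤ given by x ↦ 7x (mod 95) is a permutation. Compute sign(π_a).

-1

Orbit of 64 under x↦7x: [64, 68, 1, 7, 49, 58, 26]… (length divides ord_95(7)).
Cycle lengths of π_7 on ℤ/95ℤ: [12, 12, 12, 12, 12, 12, 4, 3, 3, 3, 3, 3, 3, 1]; 14 cycles in total.
With 14 cycles on 95 points, sign = (−1)^{95−14} = -1.
(7|95)_J = -1 (Zolotarev's lemma cross-check).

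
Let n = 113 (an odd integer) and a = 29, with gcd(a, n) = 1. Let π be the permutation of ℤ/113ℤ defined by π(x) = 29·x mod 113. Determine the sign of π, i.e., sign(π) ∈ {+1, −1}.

-1

Trace 38: π^k(38) = [38, 85, 92, 69, 80, 60, 45] for k=0..6.
2 cycles of lengths [112, 1].
With 2 cycles on 113 points, sign = (−1)^{113−2} = -1.
Via Zolotarev, sign(π_{29}) = (29|113) = -1.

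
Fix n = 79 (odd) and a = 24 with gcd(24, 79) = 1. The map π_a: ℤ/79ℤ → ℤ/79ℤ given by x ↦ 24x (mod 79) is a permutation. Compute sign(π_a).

Start at x=56: 56 → 1 → 24 → 23 → 78 → 55 → 56 (one orbit).
14 cycles of lengths [6, 6, 6, 6, 6, 6, 6, 6, 6, 6, 6, 6, 6, 1].
n − c = 79 − 14 = 65; sign = (−1)^65 = -1.

-1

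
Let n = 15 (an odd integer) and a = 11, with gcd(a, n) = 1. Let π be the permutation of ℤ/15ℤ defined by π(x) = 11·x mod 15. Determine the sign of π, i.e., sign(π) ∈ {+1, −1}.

Orbit of 1 under x↦11x: [1, 11]… (length divides ord_15(11)).
Decompose π into cycles: lengths [2, 2, 2, 2, 2, 1, 1, 1, 1, 1] (10 cycles, including the fixed point 0).
n − c = 15 − 10 = 5; sign = (−1)^5 = -1.
Zolotarev: (11|15) = -1, matching the cycle-count sign.

-1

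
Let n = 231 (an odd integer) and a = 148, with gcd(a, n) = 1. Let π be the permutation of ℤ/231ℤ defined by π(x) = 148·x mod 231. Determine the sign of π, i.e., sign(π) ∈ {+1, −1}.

Trace 64: π^k(64) = [64, 1, 148, 190, 169] for k=0..4.
Cycle lengths of π_148 on ℤ/231ℤ: [5, 5, 5, 5, 5, 5, 5, 5, 5, 5, 5, 5, 5, 5, 5, 5, 5, 5, 5, 5, 5, 5, 5, 5, 5, 5, 5, 5, 5, 5, 5, 5, 5, 5, 5, 5, 5, 5, 5, 5, 5, 5, 1, 1, 1, 1, 1, 1, 1, 1, 1, 1, 1, 1, 1, 1, 1, 1, 1, 1, 1, 1, 1]; 63 cycles in total.
With 63 cycles on 231 points, sign = (−1)^{231−63} = +1.

+1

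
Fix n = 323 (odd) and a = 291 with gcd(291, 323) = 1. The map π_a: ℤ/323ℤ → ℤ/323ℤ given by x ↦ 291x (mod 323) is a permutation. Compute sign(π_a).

Trace 30: π^k(30) = [30, 9, 35, 172, 310, 93, 254] for k=0..6.
π_291 has 9 disjoint cycles with lengths [72, 72, 72, 72, 9, 9, 8, 8, 1] on {0,…,322}.
323 − 9 = 314 transpositions; sign(π) = (−1)^314 = +1.
Zolotarev: (291|323) = +1, matching the cycle-count sign.

+1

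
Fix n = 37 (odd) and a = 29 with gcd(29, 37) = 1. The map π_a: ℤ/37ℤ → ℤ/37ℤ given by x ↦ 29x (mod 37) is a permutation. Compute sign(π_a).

Trace 6: π^k(6) = [6, 26, 14, 36, 8, 10, 31] for k=0..6.
π_29 has 4 disjoint cycles with lengths [12, 12, 12, 1] on {0,…,36}.
With 4 cycles on 37 points, sign = (−1)^{37−4} = -1.
Check: (29/37) = -1 by Zolotarev.

-1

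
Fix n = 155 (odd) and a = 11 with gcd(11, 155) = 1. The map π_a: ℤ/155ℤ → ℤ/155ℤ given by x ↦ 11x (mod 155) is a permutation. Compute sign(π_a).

-1

Trace 106: π^k(106) = [106, 81, 116, 36, 86, 16, 21] for k=0..6.
π_11 has 10 disjoint cycles with lengths [30, 30, 30, 30, 30, 1, 1, 1, 1, 1] on {0,…,154}.
10 cycles on 155: each ℓ→(−1)^(ℓ−1), product (−1)^145 = -1.
Via Zolotarev, sign(π_{11}) = (11|155) = -1.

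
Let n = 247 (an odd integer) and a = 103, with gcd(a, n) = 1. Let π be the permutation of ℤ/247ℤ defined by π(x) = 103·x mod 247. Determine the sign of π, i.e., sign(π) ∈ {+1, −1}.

-1

Trace 246: π^k(246) = [246, 144, 12, 1, 103, 235] for k=0..5.
Decompose π into cycles: lengths [6, 6, 6, 6, 6, 6, 6, 6, 6, 6, 6, 6, 6, 6, 6, 6, 6, 6, 6, 6, 6, 6, 6, 6, 6, 6, 6, 6, 6, 6, 6, 6, 6, 6, 6, 6, 6, 6, 6, 2, 2, 2, 2, 2, 2, 1] (46 cycles, including the fixed point 0).
n − c = 247 − 46 = 201; sign = (−1)^201 = -1.
(103|247)_J = -1 (Zolotarev's lemma cross-check).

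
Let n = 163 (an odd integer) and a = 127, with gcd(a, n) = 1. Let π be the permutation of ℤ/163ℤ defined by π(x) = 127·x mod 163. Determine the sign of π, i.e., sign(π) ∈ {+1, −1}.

-1

Orbit of 85 under x↦127x: [85, 37, 135, 30, 61, 86, 1]… (length divides ord_163(127)).
Decompose π into cycles: lengths [54, 54, 54, 1] (4 cycles, including the fixed point 0).
Σ(ℓ_i−1) = 163−4 = 159; sign = (−1)^159 = -1.
Zolotarev: (127|163) = -1, matching the cycle-count sign.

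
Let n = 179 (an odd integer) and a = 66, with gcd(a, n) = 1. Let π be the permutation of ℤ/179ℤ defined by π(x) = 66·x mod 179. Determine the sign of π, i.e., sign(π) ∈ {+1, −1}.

+1

Orbit of 16 under x↦66x: [16, 161, 65, 173, 141, 177, 47]… (length divides ord_179(66)).
The orbit structure of x ↦ 66x mod 179: 3 orbits of sizes [89, 89, 1].
3 cycles on 179: each ℓ→(−1)^(ℓ−1), product (−1)^176 = +1.
(66|179)_J = +1 (Zolotarev's lemma cross-check).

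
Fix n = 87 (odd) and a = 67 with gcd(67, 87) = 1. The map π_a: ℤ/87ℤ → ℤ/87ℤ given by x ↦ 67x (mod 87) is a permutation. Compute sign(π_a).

+1

Start at x=64: 64 → 25 → 22 → 82 → 13 → 1 → 67 → … (one orbit).
9 cycles of lengths [14, 14, 14, 14, 14, 14, 1, 1, 1].
n − c = 87 − 9 = 78; sign = (−1)^78 = +1.
Check: (67/87) = +1 by Zolotarev.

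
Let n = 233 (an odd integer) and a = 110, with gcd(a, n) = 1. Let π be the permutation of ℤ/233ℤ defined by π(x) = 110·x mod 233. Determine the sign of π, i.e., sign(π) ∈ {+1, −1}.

Start at x=110: 110 → 217 → 104 → 23 → 200 → 98 → 62 → … (one orbit).
Cycle lengths of π_110 on ℤ/233ℤ: [116, 116, 1]; 3 cycles in total.
Σ(ℓ_i−1) = 233−3 = 230; sign = (−1)^230 = +1.
(110|233)_J = +1 (Zolotarev's lemma cross-check).

+1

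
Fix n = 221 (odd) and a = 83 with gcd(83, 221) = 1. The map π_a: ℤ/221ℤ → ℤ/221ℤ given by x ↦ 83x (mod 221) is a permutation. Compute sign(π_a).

-1

Orbit of 83 under x↦83x: [83, 38, 60, 118, 70, 64, 8]… (length divides ord_221(83)).
Cycle lengths of π_83 on ℤ/221ℤ: [8, 8, 8, 8, 8, 8, 8, 8, 8, 8, 8, 8, 8, 8, 8, 8, 8, 8, 8, 8, 8, 8, 8, 8, 8, 8, 4, 4, 4, 1]; 30 cycles in total.
Σ(ℓ_i−1) = 221−30 = 191; sign = (−1)^191 = -1.
The Jacobi symbol (83|221) = -1 (Zolotarev) agrees.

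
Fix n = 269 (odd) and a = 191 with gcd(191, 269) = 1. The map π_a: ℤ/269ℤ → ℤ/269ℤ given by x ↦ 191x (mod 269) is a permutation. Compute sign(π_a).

+1

Orbit of 220 under x↦191x: [220, 56, 205, 150, 136, 152, 249]… (length divides ord_269(191)).
Cycle type of π: 134×2 + 1; total 3 cycles.
Σ(ℓ_i−1) = 269−3 = 266; sign = (−1)^266 = +1.
Zolotarev: (191|269) = +1, matching the cycle-count sign.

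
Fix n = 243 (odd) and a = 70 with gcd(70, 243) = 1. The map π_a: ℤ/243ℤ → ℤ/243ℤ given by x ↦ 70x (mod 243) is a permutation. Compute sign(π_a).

Start at x=112: 112 → 64 → 106 → 130 → 109 → 97 → 229 → … (one orbit).
π_70 has 11 disjoint cycles with lengths [81, 81, 27, 27, 9, 9, 3, 3, 1, 1, 1] on {0,…,242}.
n − c = 243 − 11 = 232; sign = (−1)^232 = +1.
Via Zolotarev, sign(π_{70}) = (70|243) = +1.

+1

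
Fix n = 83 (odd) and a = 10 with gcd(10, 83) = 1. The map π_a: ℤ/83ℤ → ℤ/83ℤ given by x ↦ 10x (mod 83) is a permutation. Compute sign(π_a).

+1

Start at x=49: 49 → 75 → 3 → 30 → 51 → 12 → 37 → … (one orbit).
Cycle lengths of π_10 on ℤ/83ℤ: [41, 41, 1]; 3 cycles in total.
n − c = 83 − 3 = 80; sign = (−1)^80 = +1.
Zolotarev: (10|83) = +1, matching the cycle-count sign.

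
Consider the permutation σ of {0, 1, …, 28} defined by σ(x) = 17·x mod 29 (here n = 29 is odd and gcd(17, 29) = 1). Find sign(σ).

Orbit of 1 under x↦17x: [1, 17, 28, 12]… (length divides ord_29(17)).
Decompose π into cycles: lengths [4, 4, 4, 4, 4, 4, 4, 1] (8 cycles, including the fixed point 0).
sign(π) = (−1)^{n − #cycles} = (−1)^{29−8} = (−1)^21 = -1.
Via Zolotarev, sign(π_{17}) = (17|29) = -1.

-1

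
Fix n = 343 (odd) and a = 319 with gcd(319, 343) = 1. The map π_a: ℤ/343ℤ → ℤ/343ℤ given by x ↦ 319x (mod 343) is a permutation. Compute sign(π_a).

Trace 197: π^k(197) = [197, 74, 282, 92, 193, 170, 36] for k=0..6.
Cycle lengths of π_319 on ℤ/343ℤ: [147, 147, 21, 21, 3, 3, 1]; 7 cycles in total.
343 − 7 = 336 transpositions; sign(π) = (−1)^336 = +1.
Zolotarev: (319|343) = +1, matching the cycle-count sign.

+1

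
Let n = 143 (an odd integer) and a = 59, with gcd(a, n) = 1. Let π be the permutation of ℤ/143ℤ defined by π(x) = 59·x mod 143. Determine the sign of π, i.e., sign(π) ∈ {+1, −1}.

Start at x=20: 20 → 36 → 122 → 48 → 115 → 64 → 58 → … (one orbit).
The orbit structure of x ↦ 59x mod 143: 6 orbits of sizes [60, 60, 12, 5, 5, 1].
6 cycles on 143: each ℓ→(−1)^(ℓ−1), product (−1)^137 = -1.

-1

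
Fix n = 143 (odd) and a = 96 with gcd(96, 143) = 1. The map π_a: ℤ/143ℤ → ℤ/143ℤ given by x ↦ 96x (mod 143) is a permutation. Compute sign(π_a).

Start at x=21: 21 → 14 → 57 → 38 → 73 → 1 → 96 → … (one orbit).
π_96 has 11 disjoint cycles with lengths [20, 20, 20, 20, 20, 20, 10, 4, 4, 4, 1] on {0,…,142}.
sign(π) = (−1)^{n − #cycles} = (−1)^{143−11} = (−1)^132 = +1.
Via Zolotarev, sign(π_{96}) = (96|143) = +1.

+1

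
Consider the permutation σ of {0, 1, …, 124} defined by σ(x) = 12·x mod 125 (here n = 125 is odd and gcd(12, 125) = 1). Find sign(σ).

Trace 71: π^k(71) = [71, 102, 99, 63, 6, 72, 114] for k=0..6.
Cycle type of π: 100 + 20 + 4 + 1; total 4 cycles.
sign(π) = (−1)^{n − #cycles} = (−1)^{125−4} = (−1)^121 = -1.

-1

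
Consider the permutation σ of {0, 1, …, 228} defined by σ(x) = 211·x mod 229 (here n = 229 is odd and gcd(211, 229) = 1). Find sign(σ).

Orbit of 94 under x↦211x: [94, 140, 228, 18, 134, 107, 135]… (length divides ord_229(211)).
π_211 has 20 disjoint cycles with lengths [12, 12, 12, 12, 12, 12, 12, 12, 12, 12, 12, 12, 12, 12, 12, 12, 12, 12, 12, 1] on {0,…,228}.
229 − 20 = 209 transpositions; sign(π) = (−1)^209 = -1.
Check: (211/229) = -1 by Zolotarev.

-1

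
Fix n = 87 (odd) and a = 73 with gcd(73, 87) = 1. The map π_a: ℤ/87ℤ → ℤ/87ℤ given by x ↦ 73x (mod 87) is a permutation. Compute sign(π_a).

Trace 10: π^k(10) = [10, 34, 46, 52, 55, 13, 79] for k=0..6.
Cycle type of π: 28×3 + 1×3; total 6 cycles.
With 6 cycles on 87 points, sign = (−1)^{87−6} = -1.
(73|87)_J = -1 (Zolotarev's lemma cross-check).

-1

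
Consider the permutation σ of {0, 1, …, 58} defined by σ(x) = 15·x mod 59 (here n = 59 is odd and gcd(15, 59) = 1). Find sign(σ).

+1

Start at x=41: 41 → 25 → 21 → 20 → 5 → 16 → 4 → … (one orbit).
π_15 has 3 disjoint cycles with lengths [29, 29, 1] on {0,…,58}.
With 3 cycles on 59 points, sign = (−1)^{59−3} = +1.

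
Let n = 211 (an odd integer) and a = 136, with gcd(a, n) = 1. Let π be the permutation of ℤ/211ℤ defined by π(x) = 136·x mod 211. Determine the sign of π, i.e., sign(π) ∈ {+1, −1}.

+1

Trace 84: π^k(84) = [84, 30, 71, 161, 163, 13, 80] for k=0..6.
Decompose π into cycles: lengths [105, 105, 1] (3 cycles, including the fixed point 0).
With 3 cycles on 211 points, sign = (−1)^{211−3} = +1.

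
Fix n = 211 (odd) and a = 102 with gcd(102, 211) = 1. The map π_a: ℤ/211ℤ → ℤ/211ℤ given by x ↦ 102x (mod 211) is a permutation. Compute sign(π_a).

-1

Start at x=114: 114 → 23 → 25 → 18 → 148 → 115 → 125 → … (one orbit).
π_102 has 4 disjoint cycles with lengths [70, 70, 70, 1] on {0,…,210}.
sign(π) = (−1)^{n − #cycles} = (−1)^{211−4} = (−1)^207 = -1.
Check: (102/211) = -1 by Zolotarev.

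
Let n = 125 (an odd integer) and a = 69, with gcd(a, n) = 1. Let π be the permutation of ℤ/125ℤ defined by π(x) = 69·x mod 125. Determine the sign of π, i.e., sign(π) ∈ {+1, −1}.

Trace 64: π^k(64) = [64, 41, 79, 76, 119, 86, 59] for k=0..6.
Decompose π into cycles: lengths [50, 50, 10, 10, 2, 2, 1] (7 cycles, including the fixed point 0).
With 7 cycles on 125 points, sign = (−1)^{125−7} = +1.
Zolotarev: (69|125) = +1, matching the cycle-count sign.

+1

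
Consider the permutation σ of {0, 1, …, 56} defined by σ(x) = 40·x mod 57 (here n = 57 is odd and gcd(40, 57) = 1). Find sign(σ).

Orbit of 7 under x↦40x: [7, 52, 28, 37, 55, 34, 49]… (length divides ord_57(40)).
Decompose π into cycles: lengths [18, 18, 18, 1, 1, 1] (6 cycles, including the fixed point 0).
With 6 cycles on 57 points, sign = (−1)^{57−6} = -1.
The Jacobi symbol (40|57) = -1 (Zolotarev) agrees.

-1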